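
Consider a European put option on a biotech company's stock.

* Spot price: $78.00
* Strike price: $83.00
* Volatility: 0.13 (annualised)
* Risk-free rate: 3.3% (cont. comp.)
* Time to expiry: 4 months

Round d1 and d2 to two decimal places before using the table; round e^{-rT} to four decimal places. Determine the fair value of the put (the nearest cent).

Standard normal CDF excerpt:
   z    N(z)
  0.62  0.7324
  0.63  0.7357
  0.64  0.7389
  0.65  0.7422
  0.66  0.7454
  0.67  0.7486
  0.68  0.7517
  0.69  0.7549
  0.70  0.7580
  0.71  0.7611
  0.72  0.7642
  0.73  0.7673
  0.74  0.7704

$5.10

σ√T = 0.13·√0.3333 = 0.0751
d₁ = [ln(78/83) + (0.033 + ½·0.13²)·0.3333] / (σ√T) = (-0.0621 + 0.0138) / 0.0751 = -0.6437 which rounds to -0.64
d₂ = -0.6437 − 0.0751 = -0.7188 which rounds to -0.72
e^(−rT) = e^(−0.033·0.3333) = 0.9891
N(−d₂) = N(0.72) = 0.7642;  N(−d₁) = N(0.64) = 0.7389
P = 83·0.9891·0.7642 − 78·0.7389 = 62.7372 − 57.6342 = 5.1030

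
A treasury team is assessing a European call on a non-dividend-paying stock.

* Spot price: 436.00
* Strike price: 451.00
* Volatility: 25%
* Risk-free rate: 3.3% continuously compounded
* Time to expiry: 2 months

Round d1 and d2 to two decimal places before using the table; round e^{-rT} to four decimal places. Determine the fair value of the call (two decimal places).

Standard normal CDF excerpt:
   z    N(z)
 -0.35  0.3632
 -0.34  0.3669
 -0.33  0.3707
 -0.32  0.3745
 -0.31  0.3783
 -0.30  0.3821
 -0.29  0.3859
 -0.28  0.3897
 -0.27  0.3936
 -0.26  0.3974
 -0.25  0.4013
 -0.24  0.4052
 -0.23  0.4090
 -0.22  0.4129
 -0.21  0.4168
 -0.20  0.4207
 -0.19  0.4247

σ√T = 0.25 × 0.4082 = 0.1021
d₁ = [ln(436/451) + (0.033 + 0.25²/2)·0.1667] / 0.1021 = [-0.0338 + 0.0107] / 0.1021 = -0.2265 → -0.23
d₂ = d₁ − σ√T = -0.2265 − 0.1021 = -0.3286 → -0.33
e^(−rT) = e^(−0.033·0.1667) = 0.9945
N(d₁) = N(-0.23) = 0.4090;  N(d₂) = N(-0.33) = 0.3707
C = 436·0.4090 − 451·0.9945·0.3707 = 178.3240 − 166.2662 = 12.0578

12.06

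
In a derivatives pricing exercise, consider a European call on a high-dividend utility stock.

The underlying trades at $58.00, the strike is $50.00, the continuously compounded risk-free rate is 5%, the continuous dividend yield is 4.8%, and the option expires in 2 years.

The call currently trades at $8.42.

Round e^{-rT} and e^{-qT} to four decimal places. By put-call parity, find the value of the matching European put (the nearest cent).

exp(−qT) = exp(−0.048·2) = 0.9085;  exp(−rT) = exp(−0.05·2) = 0.9048
Put-call parity: C − P = S·e^(−qT) − K·e^(−rT) = 58·0.9085 − 50·0.9048 = 52.6930 − 45.2400 = 7.4530
P = C − (C − P) = 8.42 − (7.4530) = 0.9670

$0.97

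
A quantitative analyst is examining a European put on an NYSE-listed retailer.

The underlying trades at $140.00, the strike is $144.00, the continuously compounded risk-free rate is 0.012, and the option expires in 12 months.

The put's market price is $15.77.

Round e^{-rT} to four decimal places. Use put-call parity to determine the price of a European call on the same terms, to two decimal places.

$13.48

exp(−rT) = exp(−0.012·1) = 0.9881
Put-call parity: C − P = S − K·e^(−rT) = 140 − 144·0.9881 = 140 − 142.2864 = -2.2864
C = P + (C − P) = 15.77 + (-2.2864) = 13.4836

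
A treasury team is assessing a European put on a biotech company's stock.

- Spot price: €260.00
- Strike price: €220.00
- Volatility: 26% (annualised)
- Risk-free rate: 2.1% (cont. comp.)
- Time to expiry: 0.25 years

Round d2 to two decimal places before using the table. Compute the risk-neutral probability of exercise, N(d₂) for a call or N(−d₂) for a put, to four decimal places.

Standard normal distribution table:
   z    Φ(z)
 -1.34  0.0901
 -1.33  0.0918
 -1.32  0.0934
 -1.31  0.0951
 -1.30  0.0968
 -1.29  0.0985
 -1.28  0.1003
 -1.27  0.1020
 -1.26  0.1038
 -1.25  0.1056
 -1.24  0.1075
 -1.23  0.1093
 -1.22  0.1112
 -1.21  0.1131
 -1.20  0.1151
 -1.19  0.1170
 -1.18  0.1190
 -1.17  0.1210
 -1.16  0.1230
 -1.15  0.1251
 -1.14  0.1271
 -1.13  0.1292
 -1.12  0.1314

0.1038

σ√T = 0.26·√0.25 = 0.1300
d₁ = [ln(260/220) + (0.021 + 0.26²/2)·0.25] / 0.1300 = [0.1671 + 0.0137] / 0.1300 = 1.3904 ≈ 1.39
d₂ = d₁ − σ√T = 1.3904 − 0.1300 = 1.2604 ≈ 1.26
Risk-neutral Pr[S_T < K] = N(−d₂) = N(-1.26) = 0.1038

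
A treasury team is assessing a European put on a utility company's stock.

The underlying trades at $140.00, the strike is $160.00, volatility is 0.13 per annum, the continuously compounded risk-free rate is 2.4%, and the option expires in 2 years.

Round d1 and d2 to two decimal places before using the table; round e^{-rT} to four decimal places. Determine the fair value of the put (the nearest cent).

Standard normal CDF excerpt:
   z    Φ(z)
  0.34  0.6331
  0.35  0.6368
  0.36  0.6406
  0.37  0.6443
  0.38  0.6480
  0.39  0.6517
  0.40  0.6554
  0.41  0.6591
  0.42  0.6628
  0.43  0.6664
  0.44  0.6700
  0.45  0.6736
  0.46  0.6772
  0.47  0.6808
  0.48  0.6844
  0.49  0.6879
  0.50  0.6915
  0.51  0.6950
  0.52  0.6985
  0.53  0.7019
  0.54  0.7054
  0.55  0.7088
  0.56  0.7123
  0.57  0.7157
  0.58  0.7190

$18.42

T = 2;  σ√T = 0.1838
ln(S/K) + (r + σ²/2)T = ln(140/160) + (0.024 + 0.13²/2)·2 = -0.1335 + 0.0649 = -0.0686
d₁ = -0.0686 / 0.1838 = -0.3733 ⇒ -0.37
d₂ = d₁ − σ√T = -0.3733 − 0.1838 = -0.5572 ⇒ -0.56
exp(−rT) = exp(−0.024·2) = 0.9531
N(−d₂) = N(0.56) = 0.7123;  N(−d₁) = N(0.37) = 0.6443
P = 160·0.9531·0.7123 − 140·0.6443 = 108.6229 − 90.2020 = 18.4209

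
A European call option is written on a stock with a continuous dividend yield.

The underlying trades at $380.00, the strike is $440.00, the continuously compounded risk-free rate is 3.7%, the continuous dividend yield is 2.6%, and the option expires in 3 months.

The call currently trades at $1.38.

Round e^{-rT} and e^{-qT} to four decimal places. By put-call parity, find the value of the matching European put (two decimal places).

$59.80

e^(−qT) = e^(−0.026·0.25) = 0.9935;  e^(−rT) = e^(−0.037·0.25) = 0.9908
Put-call parity: C − P = S·e^(−qT) − K·e^(−rT) = 380·0.9935 − 440·0.9908 = 377.5300 − 435.9520 = -58.4220
P = C − (C − P) = 1.38 − (-58.4220) = 59.8020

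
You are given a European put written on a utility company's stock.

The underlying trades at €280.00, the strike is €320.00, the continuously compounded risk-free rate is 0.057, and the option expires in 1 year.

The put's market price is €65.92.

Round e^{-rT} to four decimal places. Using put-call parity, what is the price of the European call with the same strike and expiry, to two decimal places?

e^(−rT) = e^(−0.057·1) = 0.9446
Put-call parity: C − P = S − K·e^(−rT) = 280 − 320·0.9446 = 280 − 302.2720 = -22.2720
C = P + (C − P) = 65.92 + (-22.2720) = 43.6480

€43.65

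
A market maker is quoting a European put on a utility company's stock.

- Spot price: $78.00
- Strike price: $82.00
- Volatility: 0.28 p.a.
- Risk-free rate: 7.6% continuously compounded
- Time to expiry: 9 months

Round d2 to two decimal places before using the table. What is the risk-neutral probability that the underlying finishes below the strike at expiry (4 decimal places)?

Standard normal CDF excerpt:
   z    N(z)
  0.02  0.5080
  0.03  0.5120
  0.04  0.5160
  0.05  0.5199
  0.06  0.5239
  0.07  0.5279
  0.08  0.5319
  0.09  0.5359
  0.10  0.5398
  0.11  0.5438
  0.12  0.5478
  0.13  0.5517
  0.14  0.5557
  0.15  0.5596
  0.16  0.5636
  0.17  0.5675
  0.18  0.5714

T = 0.75;  σ√T = 0.2425
ln(S/K) + (r + σ²/2)T = ln(78/82) + (0.076 + 0.28²/2)·0.75 = -0.0500 + 0.0864 = 0.0364
d₁ = 0.0364 / 0.2425 = 0.1501 → 0.15
d₂ = d₁ − σ√T = 0.1501 − 0.2425 = -0.0924 → -0.09
Pr(exercise) under Q = N(−d₂) = N(0.09) = 0.5359

0.5359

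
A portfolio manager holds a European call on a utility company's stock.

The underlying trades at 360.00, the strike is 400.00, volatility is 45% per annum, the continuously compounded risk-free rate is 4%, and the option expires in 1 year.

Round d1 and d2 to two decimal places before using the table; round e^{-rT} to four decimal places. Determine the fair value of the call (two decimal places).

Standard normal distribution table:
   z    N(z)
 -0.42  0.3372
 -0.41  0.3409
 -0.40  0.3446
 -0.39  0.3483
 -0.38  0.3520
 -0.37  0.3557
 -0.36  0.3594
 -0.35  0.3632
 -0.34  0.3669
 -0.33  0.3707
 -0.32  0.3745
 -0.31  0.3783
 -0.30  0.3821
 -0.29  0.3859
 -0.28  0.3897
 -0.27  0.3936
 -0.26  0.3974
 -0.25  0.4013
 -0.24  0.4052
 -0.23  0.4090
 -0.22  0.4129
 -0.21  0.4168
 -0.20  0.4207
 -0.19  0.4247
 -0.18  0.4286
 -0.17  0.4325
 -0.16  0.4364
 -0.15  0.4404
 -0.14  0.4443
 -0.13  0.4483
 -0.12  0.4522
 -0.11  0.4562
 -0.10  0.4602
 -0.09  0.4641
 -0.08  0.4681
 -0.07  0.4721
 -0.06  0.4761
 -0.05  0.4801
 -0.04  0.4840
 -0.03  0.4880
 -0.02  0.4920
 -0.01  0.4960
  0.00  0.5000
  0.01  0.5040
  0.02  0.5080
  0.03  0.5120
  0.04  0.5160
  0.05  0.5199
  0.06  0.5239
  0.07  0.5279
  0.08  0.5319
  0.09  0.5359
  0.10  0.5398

54.78

σ√T = 0.45 × 1.0000 = 0.4500
d₁ = [ln(360/400) + (0.04 + 0.45²/2)·1] / 0.4500 = [-0.1054 + 0.1413] / 0.4500 = 0.0798 ⇒ 0.08
d₂ = d₁ − σ√T = 0.0798 − 0.4500 = -0.3702 ⇒ -0.37
e^(−rT) = e^(−0.04·1) = 0.9608
N(d₁) = N(0.08) = 0.5319;  N(d₂) = N(-0.37) = 0.3557
C = 360·0.5319 − 400·0.9608·0.3557 = 191.4840 − 136.7026 = 54.7814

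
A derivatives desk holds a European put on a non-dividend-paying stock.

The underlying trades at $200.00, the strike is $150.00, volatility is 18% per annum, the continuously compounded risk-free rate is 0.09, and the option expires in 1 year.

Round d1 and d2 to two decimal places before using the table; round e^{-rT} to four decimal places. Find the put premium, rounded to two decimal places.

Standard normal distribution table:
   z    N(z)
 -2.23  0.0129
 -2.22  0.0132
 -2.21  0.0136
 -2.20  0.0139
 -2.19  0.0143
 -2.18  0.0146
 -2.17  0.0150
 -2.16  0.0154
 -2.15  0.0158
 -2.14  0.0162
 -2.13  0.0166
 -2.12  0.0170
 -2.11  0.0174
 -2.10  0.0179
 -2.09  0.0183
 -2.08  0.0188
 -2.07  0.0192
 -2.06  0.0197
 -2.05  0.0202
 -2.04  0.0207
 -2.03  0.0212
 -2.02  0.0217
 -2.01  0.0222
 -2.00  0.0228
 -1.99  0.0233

σ√T = 0.18·√1 = 0.1800
d₁ = [ln(200/150) + (0.09 + 0.18²/2)·1] / 0.1800 = [0.2877 + 0.1062] / 0.1800 = 2.1882 ⇒ 2.19
d₂ = d₁ − σ√T = 2.1882 − 0.1800 = 2.0082 ⇒ 2.01
exp(−rT) = exp(−0.09·1) = 0.9139
N(−d₂) = N(-2.01) = 0.0222;  N(−d₁) = N(-2.19) = 0.0143
P = 150·0.9139·0.0222 − 200·0.0143 = 3.0433 − 2.8600 = 0.1833

$0.18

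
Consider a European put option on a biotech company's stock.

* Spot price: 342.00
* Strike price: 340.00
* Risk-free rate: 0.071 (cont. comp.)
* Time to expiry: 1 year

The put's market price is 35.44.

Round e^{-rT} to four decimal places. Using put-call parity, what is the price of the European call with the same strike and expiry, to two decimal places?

60.73

exp(−rT) = exp(−0.071·1) = 0.9315
Put-call parity: C − P = S − K·e^(−rT) = 342 − 340·0.9315 = 342 − 316.7100 = 25.2900
C = P + (C − P) = 35.44 + (25.2900) = 60.7300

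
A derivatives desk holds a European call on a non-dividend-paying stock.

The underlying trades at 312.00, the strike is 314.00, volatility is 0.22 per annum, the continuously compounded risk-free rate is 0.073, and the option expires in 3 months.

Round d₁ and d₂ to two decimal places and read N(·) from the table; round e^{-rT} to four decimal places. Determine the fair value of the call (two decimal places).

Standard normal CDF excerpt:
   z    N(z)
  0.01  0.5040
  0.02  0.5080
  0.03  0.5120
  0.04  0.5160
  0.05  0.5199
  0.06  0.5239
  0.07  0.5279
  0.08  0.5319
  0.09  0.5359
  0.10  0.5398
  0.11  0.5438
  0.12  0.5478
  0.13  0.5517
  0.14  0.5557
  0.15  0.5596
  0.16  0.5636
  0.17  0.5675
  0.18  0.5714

σ√T = 0.22 × 0.5000 = 0.1100
d₁ = [ln(312/314) + (0.073 + ½·0.22²)·0.25] / (σ√T) = (-0.0064 + 0.0243) / 0.1100 = 0.1628 → 0.16
d₂ = 0.1628 − 0.1100 = 0.0528 → 0.05
exp(−rT) = exp(−0.073·0.25) = 0.9819
N(d₁) = N(0.16) = 0.5636;  N(d₂) = N(0.05) = 0.5199
C = 312·0.5636 − 314·0.9819·0.5199 = 175.8432 − 160.2938 = 15.5494

15.55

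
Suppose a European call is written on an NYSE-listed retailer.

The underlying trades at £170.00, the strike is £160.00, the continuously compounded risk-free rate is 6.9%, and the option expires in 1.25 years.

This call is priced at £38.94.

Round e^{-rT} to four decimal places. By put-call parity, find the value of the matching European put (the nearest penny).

£15.72

e^(−rT) = e^(−0.069·1.25) = 0.9174
Put-call parity: C − P = S − K·e^(−rT) = 170 − 160·0.9174 = 170 − 146.7840 = 23.2160
P = C − (C − P) = 38.94 − (23.2160) = 15.7240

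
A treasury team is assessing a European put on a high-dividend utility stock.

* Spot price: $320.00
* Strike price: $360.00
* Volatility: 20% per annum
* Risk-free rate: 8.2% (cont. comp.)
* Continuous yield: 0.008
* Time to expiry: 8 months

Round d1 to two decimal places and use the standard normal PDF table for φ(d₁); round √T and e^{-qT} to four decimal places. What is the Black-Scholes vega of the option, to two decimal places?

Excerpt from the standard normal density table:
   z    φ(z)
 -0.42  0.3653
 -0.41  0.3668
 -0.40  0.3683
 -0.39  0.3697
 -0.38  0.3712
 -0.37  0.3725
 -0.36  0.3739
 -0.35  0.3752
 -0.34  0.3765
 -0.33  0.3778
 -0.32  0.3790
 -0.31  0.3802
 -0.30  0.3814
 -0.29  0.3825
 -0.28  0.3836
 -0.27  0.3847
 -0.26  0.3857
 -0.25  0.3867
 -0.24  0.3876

97.85

σ√T = 0.2·√0.6667 = 0.1633
d₁ = [ln(320/360) + (0.082 − 0.008 + 0.2²/2)·0.6667] / 0.1633 = [-0.1178 + 0.0627] / 0.1633 = -0.3375 → -0.34
√T = √0.6667 = 0.8165
φ(d₁) = φ(-0.34) = 0.3765
exp(−qT) = exp(−0.008·0.6667) = 0.9947
vega = S·exp(−qT)·φ(d₁)·√T = 320·0.9947·0.3765·0.8165 = 97.8505
(Call and put vega coincide under Black-Scholes.)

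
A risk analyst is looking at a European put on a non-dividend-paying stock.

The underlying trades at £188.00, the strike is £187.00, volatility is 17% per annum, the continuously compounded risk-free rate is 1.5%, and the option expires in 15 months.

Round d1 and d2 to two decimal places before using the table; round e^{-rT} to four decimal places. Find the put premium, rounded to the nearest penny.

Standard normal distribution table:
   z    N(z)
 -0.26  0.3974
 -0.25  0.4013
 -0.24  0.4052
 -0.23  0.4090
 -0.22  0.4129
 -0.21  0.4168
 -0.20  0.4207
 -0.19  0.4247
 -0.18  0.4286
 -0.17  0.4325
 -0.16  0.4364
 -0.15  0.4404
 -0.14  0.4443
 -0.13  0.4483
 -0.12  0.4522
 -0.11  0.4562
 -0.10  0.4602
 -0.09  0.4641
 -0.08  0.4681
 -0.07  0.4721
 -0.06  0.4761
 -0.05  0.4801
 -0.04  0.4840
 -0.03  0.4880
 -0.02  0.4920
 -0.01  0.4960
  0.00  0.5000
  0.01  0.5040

£11.93

σ√T = 0.17 × 1.1180 = 0.1901
d₁ = [ln(188/187) + (0.015 + 0.17²/2)·1.25] / 0.1901 = [0.0053 + 0.0368] / 0.1901 = 0.2217 which rounds to 0.22
d₂ = d₁ − σ√T = 0.2217 − 0.1901 = 0.0317 which rounds to 0.03
e^(−rT) = e^(−0.015·1.25) = 0.9814
P = 187·0.9814·N(-0.03) − 188·N(-0.22) = 187·0.9814·0.4880 − 188·0.4129 = 89.5586 − 77.6252 = 11.9334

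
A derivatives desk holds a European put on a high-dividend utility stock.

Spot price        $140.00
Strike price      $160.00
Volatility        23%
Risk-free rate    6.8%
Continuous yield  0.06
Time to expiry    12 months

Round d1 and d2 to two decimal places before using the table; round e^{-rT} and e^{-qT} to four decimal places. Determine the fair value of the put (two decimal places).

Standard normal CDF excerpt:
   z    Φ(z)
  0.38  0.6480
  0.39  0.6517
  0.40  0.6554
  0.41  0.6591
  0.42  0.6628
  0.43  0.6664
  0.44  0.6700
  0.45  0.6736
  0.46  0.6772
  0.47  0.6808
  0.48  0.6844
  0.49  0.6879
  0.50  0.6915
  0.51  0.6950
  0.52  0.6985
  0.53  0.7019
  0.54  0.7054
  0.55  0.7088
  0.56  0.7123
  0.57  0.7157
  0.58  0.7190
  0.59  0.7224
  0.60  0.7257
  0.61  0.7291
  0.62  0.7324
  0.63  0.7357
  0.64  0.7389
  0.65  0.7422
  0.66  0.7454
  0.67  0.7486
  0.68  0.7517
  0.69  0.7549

$23.56

σ√T = 0.23 × 1.0000 = 0.2300
d₁ = [ln(140/160) + (0.068 − 0.06 + ½·0.23²)·1] / (σ√T) = (-0.1335 + 0.0345) / 0.2300 = -0.4308 which rounds to -0.43
d₂ = -0.4308 − 0.2300 = -0.6608 which rounds to -0.66
e^(−qT) = e^(−0.06·1) = 0.9418;  e^(−rT) = e^(−0.068·1) = 0.9343
N(−d₂) = N(0.66) = 0.7454;  N(−d₁) = N(0.43) = 0.6664
P = 160·0.9343·0.7454 − 140·0.9418·0.6664 = 111.4284 − 87.8662 = 23.5622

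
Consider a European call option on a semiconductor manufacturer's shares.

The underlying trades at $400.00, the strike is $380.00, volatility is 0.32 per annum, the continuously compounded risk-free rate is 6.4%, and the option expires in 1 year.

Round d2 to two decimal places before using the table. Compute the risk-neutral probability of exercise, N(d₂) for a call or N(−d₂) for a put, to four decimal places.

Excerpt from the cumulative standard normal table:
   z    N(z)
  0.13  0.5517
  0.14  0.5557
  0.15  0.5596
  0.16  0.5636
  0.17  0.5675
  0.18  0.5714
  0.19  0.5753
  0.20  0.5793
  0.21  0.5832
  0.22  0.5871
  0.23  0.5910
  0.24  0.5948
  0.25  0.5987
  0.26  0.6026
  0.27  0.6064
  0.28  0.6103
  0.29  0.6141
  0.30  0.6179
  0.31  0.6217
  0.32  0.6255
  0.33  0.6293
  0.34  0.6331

T = 1;  σ√T = 0.3200
d₁ = [ln(400/380) + (0.064 + ½·0.32²)·1] / (σ√T) = (0.0513 + 0.1152) / 0.3200 = 0.5203 ⇒ 0.52
d₂ = 0.5203 − 0.3200 = 0.2003 ⇒ 0.20
Pr(exercise) under Q = N(d₂) = 0.5793

0.5793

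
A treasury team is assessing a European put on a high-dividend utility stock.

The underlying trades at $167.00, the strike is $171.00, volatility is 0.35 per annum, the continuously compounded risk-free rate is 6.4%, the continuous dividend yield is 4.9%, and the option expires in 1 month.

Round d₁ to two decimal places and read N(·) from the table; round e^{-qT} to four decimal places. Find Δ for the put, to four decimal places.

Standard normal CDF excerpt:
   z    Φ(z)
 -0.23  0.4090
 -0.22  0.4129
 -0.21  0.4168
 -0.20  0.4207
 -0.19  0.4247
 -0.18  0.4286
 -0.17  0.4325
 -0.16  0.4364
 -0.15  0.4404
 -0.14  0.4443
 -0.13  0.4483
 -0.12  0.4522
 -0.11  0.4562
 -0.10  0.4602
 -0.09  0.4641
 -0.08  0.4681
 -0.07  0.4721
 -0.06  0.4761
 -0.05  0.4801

σ√T = 0.35·√0.08333 = 0.1010
d₁ = [ln(167/171) + (0.064 − 0.049 + ½·0.35²)·0.08333] / (σ√T) = (-0.0237 + 0.0064) / 0.1010 = -0.1714 → -0.17
N(d₁) = N(-0.17) = 0.4325
Δ_put = exp(−qT)·(N(d₁) − 1) = 0.9959·(0.4325 − 1) = -0.5652

-0.5652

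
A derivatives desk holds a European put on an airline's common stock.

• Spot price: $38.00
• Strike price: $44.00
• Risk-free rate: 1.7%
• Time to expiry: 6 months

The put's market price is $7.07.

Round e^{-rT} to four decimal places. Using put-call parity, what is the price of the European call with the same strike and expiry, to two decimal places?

$1.44

e^(−rT) = e^(−0.017·0.5) = 0.9915
Put-call parity: C − P = S − K·e^(−rT) = 38 − 44·0.9915 = 38 − 43.6260 = -5.6260
C = P + (C − P) = 7.07 + (-5.6260) = 1.4440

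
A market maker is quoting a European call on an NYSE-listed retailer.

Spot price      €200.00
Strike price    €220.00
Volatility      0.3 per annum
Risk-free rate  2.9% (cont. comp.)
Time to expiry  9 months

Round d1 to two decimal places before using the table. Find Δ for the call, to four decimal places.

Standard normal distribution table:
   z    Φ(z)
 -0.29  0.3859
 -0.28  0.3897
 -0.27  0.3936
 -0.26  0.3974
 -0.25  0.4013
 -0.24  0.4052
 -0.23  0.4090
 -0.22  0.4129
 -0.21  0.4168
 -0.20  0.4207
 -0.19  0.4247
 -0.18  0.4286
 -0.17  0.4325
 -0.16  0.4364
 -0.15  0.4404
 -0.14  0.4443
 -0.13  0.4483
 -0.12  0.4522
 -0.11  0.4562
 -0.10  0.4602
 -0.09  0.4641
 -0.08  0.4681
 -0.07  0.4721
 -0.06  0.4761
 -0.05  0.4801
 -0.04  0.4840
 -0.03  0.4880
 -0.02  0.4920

0.4404

T = 0.75;  σ√T = 0.2598
d₁ = [ln(200/220) + (0.029 + 0.3²/2)·0.75] / 0.2598 = [-0.0953 + 0.0555] / 0.2598 = -0.1532 ⇒ -0.15
N(d₁) = N(-0.15) = 0.4404
Δ_call = N(d₁) = 0.4404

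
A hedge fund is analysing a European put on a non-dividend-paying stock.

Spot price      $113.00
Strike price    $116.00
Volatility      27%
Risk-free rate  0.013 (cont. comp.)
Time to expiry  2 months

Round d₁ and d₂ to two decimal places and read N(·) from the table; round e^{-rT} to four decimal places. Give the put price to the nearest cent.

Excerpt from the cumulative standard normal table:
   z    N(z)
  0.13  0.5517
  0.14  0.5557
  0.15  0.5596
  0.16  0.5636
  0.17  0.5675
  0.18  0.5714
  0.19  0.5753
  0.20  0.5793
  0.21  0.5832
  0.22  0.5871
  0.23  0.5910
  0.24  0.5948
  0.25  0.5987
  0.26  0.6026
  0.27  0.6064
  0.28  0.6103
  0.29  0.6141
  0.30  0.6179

T = 0.1667;  σ√T = 0.1102
d₁ = [ln(113/116) + (0.013 + 0.27²/2)·0.1667] / 0.1102 = [-0.0262 + 0.0082] / 0.1102 = -0.1629 ⇒ -0.16
d₂ = d₁ − σ√T = -0.1629 − 0.1102 = -0.2732 ⇒ -0.27
exp(−rT) = exp(−0.013·0.1667) = 0.9978
N(−d₂) = N(0.27) = 0.6064;  N(−d₁) = N(0.16) = 0.5636
P = 116·0.9978·0.6064 − 113·0.5636 = 70.1876 − 63.6868 = 6.5008

$6.50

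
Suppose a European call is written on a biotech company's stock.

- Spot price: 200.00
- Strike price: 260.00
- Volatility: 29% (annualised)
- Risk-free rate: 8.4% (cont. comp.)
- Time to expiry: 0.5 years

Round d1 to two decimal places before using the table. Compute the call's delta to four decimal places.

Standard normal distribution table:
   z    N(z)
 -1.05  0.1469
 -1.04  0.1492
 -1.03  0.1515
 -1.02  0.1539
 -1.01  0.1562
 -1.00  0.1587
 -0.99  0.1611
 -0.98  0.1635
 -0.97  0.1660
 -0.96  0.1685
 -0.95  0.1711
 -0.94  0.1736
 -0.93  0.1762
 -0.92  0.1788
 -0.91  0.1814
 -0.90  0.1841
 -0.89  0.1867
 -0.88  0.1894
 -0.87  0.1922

T = 0.5;  σ√T = 0.2051
ln(S/K) + (r + σ²/2)T = ln(200/260) + (0.084 + 0.29²/2)·0.5 = -0.2624 + 0.0630 = -0.1993
d₁ = -0.1993 / 0.2051 = -0.9721 which rounds to -0.97
N(d₁) = N(-0.97) = 0.1660
Δ_call = N(d₁) = 0.1660

0.1660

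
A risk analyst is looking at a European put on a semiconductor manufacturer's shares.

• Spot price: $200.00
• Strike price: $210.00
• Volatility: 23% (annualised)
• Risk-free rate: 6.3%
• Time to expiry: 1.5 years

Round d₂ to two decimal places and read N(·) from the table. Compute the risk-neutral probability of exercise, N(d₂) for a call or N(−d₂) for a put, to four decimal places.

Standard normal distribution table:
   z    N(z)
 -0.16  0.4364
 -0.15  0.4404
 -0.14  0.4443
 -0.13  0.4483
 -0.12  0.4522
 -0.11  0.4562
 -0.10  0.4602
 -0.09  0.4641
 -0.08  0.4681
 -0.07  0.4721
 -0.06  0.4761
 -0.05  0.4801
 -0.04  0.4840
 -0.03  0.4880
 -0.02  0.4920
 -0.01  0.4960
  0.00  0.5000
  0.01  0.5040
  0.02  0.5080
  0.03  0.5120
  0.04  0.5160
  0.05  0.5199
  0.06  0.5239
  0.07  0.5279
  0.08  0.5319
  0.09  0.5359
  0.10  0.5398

σ√T = 0.23 × 1.2247 = 0.2817
d₁ = [ln(200/210) + (0.063 + ½·0.23²)·1.5] / (σ√T) = (-0.0488 + 0.1342) / 0.2817 = 0.3031 which rounds to 0.30
d₂ = 0.3031 − 0.2817 = 0.0214 which rounds to 0.02
Risk-neutral Pr[S_T < K] = N(−d₂) = N(-0.02) = 0.4920

0.4920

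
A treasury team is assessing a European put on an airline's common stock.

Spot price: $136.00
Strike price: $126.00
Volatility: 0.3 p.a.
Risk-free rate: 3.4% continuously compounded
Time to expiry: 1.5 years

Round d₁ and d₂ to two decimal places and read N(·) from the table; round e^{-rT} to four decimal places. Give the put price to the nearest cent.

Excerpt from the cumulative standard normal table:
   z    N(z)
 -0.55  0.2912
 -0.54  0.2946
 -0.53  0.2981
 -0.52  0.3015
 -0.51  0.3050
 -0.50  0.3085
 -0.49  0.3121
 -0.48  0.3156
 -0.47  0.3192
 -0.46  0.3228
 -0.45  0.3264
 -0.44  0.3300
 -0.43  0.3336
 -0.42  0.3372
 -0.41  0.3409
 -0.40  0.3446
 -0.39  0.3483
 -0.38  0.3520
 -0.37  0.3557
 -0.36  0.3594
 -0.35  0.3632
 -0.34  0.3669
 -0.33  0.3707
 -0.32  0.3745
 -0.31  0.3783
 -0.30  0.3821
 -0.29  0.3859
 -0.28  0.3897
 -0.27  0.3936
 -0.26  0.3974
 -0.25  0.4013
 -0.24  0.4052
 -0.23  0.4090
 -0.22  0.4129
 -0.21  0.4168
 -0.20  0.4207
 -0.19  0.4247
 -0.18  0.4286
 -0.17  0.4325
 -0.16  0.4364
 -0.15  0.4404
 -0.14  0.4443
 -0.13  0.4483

σ√T = 0.3 × 1.2247 = 0.3674
ln(S/K) + (r + σ²/2)T = ln(136/126) + (0.034 + 0.3²/2)·1.5 = 0.0764 + 0.1185 = 0.1949
d₁ = 0.1949 / 0.3674 = 0.5304 → 0.53
d₂ = d₁ − σ√T = 0.5304 − 0.3674 = 0.1630 → 0.16
exp(−rT) = exp(−0.034·1.5) = 0.9503
P = 126·0.9503·N(-0.16) − 136·N(-0.53) = 126·0.9503·0.4364 − 136·0.2981 = 52.2536 − 40.5416 = 11.7120

$11.71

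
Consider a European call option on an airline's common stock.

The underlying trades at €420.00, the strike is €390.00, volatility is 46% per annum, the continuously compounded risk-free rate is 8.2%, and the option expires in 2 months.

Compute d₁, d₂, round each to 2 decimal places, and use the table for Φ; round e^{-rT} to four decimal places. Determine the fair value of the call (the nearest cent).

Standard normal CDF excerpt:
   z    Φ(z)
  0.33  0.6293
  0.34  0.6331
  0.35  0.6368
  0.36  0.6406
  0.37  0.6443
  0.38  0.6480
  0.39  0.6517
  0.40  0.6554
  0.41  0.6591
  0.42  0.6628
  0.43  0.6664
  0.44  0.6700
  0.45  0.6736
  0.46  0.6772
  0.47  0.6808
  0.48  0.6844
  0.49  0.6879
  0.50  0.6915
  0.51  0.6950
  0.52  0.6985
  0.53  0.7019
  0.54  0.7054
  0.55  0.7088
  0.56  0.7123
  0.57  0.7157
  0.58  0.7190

€51.31

σ√T = 0.46 × 0.4082 = 0.1878
ln(S/K) + (r + σ²/2)T = ln(420/390) + (0.082 + 0.46²/2)·0.1667 = 0.0741 + 0.0313 = 0.1054
d₁ = 0.1054 / 0.1878 = 0.5613 ⇒ 0.56
d₂ = d₁ − σ√T = 0.5613 − 0.1878 = 0.3735 ⇒ 0.37
e^(−rT) = e^(−0.082·0.1667) = 0.9864
N(d₁) = N(0.56) = 0.7123;  N(d₂) = N(0.37) = 0.6443
C = 420·0.7123 − 390·0.9864·0.6443 = 299.1660 − 247.8596 = 51.3064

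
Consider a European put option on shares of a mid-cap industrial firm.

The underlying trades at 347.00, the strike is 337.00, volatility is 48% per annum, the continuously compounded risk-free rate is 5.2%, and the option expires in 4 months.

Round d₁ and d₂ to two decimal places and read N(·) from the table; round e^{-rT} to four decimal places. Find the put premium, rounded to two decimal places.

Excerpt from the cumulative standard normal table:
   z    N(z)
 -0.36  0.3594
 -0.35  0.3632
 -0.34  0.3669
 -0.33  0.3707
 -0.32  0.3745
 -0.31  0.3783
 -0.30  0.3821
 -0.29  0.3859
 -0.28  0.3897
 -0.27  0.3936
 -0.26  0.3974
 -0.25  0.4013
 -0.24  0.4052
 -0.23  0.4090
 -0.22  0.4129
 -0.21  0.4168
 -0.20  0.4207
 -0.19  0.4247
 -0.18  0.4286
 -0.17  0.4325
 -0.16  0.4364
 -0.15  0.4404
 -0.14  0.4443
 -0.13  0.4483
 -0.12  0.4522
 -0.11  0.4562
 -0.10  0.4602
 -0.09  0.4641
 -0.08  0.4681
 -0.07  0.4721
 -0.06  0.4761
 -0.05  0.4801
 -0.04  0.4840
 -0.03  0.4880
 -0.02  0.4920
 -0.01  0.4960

30.36

σ√T = 0.48 × 0.5774 = 0.2771
ln(S/K) + (r + σ²/2)T = ln(347/337) + (0.052 + 0.48²/2)·0.3333 = 0.0292 + 0.0557 = 0.0850
d₁ = 0.0850 / 0.2771 = 0.3066 ≈ 0.31
d₂ = d₁ − σ√T = 0.3066 − 0.2771 = 0.0295 ≈ 0.03
exp(−rT) = exp(−0.052·0.3333) = 0.9828
N(−d₂) = N(-0.03) = 0.4880;  N(−d₁) = N(-0.31) = 0.3783
P = 337·0.9828·0.4880 − 347·0.3783 = 161.6274 − 131.2701 = 30.3573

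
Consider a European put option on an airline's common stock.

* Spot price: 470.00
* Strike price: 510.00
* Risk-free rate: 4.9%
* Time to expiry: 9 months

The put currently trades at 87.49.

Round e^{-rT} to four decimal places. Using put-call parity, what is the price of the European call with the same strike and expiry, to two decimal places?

exp(−rT) = exp(−0.049·0.75) = 0.9639
Put-call parity: C − P = S − K·e^(−rT) = 470 − 510·0.9639 = 470 − 491.5890 = -21.5890
C = P + (C − P) = 87.49 + (-21.5890) = 65.9010

65.90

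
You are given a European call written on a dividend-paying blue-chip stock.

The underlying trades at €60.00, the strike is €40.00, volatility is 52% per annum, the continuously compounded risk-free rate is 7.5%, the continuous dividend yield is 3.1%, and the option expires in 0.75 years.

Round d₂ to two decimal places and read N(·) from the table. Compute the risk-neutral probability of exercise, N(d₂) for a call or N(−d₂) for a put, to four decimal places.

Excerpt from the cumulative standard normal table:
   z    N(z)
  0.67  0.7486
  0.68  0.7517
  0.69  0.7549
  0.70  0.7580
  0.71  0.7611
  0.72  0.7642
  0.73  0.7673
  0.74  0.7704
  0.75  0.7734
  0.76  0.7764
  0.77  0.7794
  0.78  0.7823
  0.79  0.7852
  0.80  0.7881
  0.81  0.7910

0.7734

σ√T = 0.52 × 0.8660 = 0.4503
d₁ = [ln(60/40) + (0.075 − 0.031 + 0.52²/2)·0.75] / 0.4503 = [0.4055 + 0.1344] / 0.4503 = 1.1988 → 1.20
d₂ = d₁ − σ√T = 1.1988 − 0.4503 = 0.7485 → 0.75
Risk-neutral Pr[S_T > K] = N(d₂) = N(0.75) = 0.7734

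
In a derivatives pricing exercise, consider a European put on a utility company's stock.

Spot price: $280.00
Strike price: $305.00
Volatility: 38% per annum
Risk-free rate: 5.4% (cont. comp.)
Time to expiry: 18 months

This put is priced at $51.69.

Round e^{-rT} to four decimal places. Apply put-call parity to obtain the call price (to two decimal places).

$50.42

exp(−rT) = exp(−0.054·1.5) = 0.9222
Put-call parity: C − P = S − K·e^(−rT) = 280 − 305·0.9222 = 280 − 281.2710 = -1.2710
C = P + (C − P) = 51.69 + (-1.2710) = 50.4190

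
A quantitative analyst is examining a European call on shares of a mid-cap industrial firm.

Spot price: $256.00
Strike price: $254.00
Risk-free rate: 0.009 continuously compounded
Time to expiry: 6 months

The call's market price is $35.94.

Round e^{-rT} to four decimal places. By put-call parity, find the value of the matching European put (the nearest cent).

$32.80

exp(−rT) = exp(−0.009·0.5) = 0.9955
Put-call parity: C − P = S − K·e^(−rT) = 256 − 254·0.9955 = 256 − 252.8570 = 3.1430
P = C − (C − P) = 35.94 − (3.1430) = 32.7970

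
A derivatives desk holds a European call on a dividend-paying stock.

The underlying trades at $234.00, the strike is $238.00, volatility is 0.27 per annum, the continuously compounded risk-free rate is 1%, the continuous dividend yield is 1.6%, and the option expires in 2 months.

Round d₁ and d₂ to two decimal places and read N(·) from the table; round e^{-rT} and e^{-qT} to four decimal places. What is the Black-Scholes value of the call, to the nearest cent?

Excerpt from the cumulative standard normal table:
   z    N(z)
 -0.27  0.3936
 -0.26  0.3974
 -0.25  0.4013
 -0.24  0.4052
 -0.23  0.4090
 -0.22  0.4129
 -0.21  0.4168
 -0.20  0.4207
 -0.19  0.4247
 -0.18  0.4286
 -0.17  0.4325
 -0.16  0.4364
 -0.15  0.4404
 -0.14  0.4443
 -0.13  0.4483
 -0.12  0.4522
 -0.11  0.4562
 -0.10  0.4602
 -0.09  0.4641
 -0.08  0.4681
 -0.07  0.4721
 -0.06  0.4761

$8.36

σ√T = 0.27·√0.1667 = 0.1102
d₁ = [ln(234/238) + (0.01 − 0.016 + 0.27²/2)·0.1667] / 0.1102 = [-0.0169 + 0.0051] / 0.1102 = -0.1077 which rounds to -0.11
d₂ = d₁ − σ√T = -0.1077 − 0.1102 = -0.2180 which rounds to -0.22
e^(−qT) = e^(−0.016·0.1667) = 0.9973;  e^(−rT) = e^(−0.01·0.1667) = 0.9983
N(d₁) = N(-0.11) = 0.4562;  N(d₂) = N(-0.22) = 0.4129
C = 234·0.9973·0.4562 − 238·0.9983·0.4129 = 106.4626 − 98.1031 = 8.3594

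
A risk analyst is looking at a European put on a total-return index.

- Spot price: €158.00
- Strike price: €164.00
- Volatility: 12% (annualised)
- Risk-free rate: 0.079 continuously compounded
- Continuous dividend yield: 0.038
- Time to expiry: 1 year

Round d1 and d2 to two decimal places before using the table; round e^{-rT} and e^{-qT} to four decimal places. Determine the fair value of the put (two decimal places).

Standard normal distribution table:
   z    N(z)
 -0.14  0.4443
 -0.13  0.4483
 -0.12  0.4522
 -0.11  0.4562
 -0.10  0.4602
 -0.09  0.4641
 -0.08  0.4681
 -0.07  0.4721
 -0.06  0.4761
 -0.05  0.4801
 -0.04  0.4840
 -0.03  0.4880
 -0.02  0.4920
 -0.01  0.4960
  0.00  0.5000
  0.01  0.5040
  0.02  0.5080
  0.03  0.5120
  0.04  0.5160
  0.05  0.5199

σ√T = 0.12 × 1.0000 = 0.1200
d₁ = [ln(158/164) + (0.079 − 0.038 + 0.12²/2)·1] / 0.1200 = [-0.0373 + 0.0482] / 0.1200 = 0.0911 ⇒ 0.09
d₂ = d₁ − σ√T = 0.0911 − 0.1200 = -0.0289 ⇒ -0.03
exp(−qT) = exp(−0.038·1) = 0.9627;  exp(−rT) = exp(−0.079·1) = 0.9240
N(−d₂) = N(0.03) = 0.5120;  N(−d₁) = N(-0.09) = 0.4641
P = 164·0.9240·0.5120 − 158·0.9627·0.4641 = 77.5864 − 70.5927 = 6.9938

€6.99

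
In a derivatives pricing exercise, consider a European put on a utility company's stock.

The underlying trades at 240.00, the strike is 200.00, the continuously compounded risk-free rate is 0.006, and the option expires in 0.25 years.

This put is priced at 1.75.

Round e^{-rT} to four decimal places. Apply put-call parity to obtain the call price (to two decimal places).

42.05

e^(−rT) = e^(−0.006·0.25) = 0.9985
Put-call parity: C − P = S − K·e^(−rT) = 240 − 200·0.9985 = 240 − 199.7000 = 40.3000
C = P + (C − P) = 1.75 + (40.3000) = 42.0500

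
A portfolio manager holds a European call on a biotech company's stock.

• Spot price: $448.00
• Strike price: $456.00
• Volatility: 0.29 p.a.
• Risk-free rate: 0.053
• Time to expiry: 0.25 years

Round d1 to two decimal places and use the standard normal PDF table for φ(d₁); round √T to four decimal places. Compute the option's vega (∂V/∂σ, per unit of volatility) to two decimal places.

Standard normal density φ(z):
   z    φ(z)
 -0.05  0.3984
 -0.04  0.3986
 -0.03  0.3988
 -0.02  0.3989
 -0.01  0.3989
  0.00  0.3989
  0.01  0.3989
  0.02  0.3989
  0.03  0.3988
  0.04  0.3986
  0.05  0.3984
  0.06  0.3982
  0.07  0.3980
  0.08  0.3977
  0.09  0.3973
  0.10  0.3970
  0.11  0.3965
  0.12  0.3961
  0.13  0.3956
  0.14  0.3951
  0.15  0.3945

89.29

σ√T = 0.29·√0.25 = 0.1450
d₁ = [ln(448/456) + (0.053 + 0.29²/2)·0.25] / 0.1450 = [-0.0177 + 0.0238] / 0.1450 = 0.0418 → 0.04
√T = √0.25 = 0.5000
φ(d₁) = φ(0.04) = 0.3986
vega = S·φ(d₁)·√T = 448·0.3986·0.5000 = 89.2864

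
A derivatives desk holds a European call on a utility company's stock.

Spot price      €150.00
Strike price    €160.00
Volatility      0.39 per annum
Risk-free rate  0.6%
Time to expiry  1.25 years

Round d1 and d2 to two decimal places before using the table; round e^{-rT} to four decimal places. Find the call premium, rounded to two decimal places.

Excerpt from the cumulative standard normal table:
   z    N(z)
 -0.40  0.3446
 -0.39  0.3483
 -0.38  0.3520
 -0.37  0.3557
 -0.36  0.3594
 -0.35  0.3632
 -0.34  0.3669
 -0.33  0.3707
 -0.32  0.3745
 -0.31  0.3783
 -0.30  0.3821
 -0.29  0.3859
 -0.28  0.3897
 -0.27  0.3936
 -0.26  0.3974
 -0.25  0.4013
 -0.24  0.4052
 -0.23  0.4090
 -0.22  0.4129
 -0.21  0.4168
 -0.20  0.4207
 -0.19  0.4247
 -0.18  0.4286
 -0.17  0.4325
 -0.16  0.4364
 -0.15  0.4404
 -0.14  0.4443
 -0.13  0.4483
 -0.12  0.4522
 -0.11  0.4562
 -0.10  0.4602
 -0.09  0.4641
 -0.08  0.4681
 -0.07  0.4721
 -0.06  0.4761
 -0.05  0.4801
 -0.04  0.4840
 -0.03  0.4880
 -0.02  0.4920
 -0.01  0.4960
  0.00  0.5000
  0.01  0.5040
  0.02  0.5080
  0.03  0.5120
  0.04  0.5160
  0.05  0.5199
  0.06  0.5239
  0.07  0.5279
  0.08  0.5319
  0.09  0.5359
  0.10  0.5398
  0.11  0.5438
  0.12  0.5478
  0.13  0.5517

€22.71

σ√T = 0.39 × 1.1180 = 0.4360
d₁ = [ln(150/160) + (0.006 + ½·0.39²)·1.25] / (σ√T) = (-0.0645 + 0.1026) / 0.4360 = 0.0872 which rounds to 0.09
d₂ = 0.0872 − 0.4360 = -0.3488 which rounds to -0.35
e^(−rT) = e^(−0.006·1.25) = 0.9925
N(d₁) = N(0.09) = 0.5359;  N(d₂) = N(-0.35) = 0.3632
C = 150·0.5359 − 160·0.9925·0.3632 = 80.3850 − 57.6762 = 22.7088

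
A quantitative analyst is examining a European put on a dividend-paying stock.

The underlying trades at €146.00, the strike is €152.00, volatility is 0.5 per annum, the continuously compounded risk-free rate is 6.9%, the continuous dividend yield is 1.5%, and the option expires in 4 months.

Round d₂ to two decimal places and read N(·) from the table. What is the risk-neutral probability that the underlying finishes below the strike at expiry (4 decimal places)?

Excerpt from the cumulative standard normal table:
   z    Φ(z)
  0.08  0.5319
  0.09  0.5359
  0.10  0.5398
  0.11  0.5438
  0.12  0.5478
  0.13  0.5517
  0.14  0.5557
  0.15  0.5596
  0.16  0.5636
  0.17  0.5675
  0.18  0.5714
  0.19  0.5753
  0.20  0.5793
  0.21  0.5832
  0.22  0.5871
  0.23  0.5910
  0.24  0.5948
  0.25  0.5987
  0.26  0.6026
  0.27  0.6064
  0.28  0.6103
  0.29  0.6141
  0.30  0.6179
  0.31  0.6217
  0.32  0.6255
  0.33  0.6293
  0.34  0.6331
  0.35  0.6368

σ√T = 0.5 × 0.5774 = 0.2887
d₁ = [ln(146/152) + (0.069 − 0.015 + 0.5²/2)·0.3333] / 0.2887 = [-0.0403 + 0.0597] / 0.2887 = 0.0672 → 0.07
d₂ = d₁ − σ√T = 0.0672 − 0.2887 = -0.2215 → -0.22
Risk-neutral Pr[S_T < K] = N(−d₂) = N(0.22) = 0.5871

0.5871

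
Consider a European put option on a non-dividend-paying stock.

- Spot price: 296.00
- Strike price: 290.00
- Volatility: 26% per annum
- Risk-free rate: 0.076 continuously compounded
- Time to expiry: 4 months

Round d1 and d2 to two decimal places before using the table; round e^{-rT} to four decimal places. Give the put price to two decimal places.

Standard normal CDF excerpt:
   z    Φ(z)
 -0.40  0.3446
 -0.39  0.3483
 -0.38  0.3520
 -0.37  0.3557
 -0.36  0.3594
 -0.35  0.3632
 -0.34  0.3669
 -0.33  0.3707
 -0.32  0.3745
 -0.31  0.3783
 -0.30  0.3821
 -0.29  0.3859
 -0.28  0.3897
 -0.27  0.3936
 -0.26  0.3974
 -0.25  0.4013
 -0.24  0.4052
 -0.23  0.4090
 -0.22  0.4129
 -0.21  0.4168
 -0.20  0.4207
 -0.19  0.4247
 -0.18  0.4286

11.45

σ√T = 0.26 × 0.5774 = 0.1501
ln(S/K) + (r + σ²/2)T = ln(296/290) + (0.076 + 0.26²/2)·0.3333 = 0.0205 + 0.0366 = 0.0571
d₁ = 0.0571 / 0.1501 = 0.3802 → 0.38
d₂ = d₁ − σ√T = 0.3802 − 0.1501 = 0.2301 → 0.23
exp(−rT) = exp(−0.076·0.3333) = 0.9750
N(−d₂) = N(-0.23) = 0.4090;  N(−d₁) = N(-0.38) = 0.3520
P = 290·0.9750·0.4090 − 296·0.3520 = 115.6447 − 104.1920 = 11.4527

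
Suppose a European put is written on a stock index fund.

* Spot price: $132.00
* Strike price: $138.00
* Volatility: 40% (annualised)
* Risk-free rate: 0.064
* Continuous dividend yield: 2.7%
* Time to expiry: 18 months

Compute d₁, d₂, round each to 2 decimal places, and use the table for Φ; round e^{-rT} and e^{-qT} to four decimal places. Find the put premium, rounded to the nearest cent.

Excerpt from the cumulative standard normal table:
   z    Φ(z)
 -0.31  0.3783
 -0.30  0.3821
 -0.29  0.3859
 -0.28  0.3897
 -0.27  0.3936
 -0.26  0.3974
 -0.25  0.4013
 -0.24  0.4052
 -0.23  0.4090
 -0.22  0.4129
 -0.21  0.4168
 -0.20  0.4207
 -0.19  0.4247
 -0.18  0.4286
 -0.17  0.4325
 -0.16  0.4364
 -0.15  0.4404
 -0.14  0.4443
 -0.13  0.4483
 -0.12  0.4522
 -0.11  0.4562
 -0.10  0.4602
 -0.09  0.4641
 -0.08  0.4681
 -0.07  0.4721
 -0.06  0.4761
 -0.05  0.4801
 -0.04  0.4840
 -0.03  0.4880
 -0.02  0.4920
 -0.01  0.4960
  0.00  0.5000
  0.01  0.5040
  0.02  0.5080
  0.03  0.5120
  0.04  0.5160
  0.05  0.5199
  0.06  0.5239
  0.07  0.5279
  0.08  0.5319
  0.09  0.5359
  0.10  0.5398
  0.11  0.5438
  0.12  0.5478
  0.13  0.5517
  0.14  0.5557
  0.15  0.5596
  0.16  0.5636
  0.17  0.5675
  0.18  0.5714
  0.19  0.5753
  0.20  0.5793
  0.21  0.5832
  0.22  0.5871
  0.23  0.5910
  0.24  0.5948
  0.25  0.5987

σ√T = 0.4·√1.5 = 0.4899
d₁ = [ln(132/138) + (0.064 − 0.027 + 0.4²/2)·1.5] / 0.4899 = [-0.0445 + 0.1755] / 0.4899 = 0.2675 ⇒ 0.27
d₂ = d₁ − σ√T = 0.2675 − 0.4899 = -0.2224 ⇒ -0.22
exp(−qT) = exp(−0.027·1.5) = 0.9603;  exp(−rT) = exp(−0.064·1.5) = 0.9085
N(−d₂) = N(0.22) = 0.5871;  N(−d₁) = N(-0.27) = 0.3936
P = 138·0.9085·0.5871 − 132·0.9603·0.3936 = 73.6065 − 49.8926 = 23.7139

$23.71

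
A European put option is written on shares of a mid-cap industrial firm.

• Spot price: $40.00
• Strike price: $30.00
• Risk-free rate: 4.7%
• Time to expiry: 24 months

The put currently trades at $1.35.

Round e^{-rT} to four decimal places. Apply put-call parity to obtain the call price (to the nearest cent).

exp(−rT) = exp(−0.047·2) = 0.9103
Put-call parity: C − P = S − K·e^(−rT) = 40 − 30·0.9103 = 40 − 27.3090 = 12.6910
C = P + (C − P) = 1.35 + (12.6910) = 14.0410

$14.04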